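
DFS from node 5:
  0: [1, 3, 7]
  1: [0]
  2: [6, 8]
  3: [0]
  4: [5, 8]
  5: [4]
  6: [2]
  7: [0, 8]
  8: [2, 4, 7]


Visit 5, push [4]
Visit 4, push [8]
Visit 8, push [7, 2]
Visit 2, push [6]
Visit 6, push []
Visit 7, push [0]
Visit 0, push [3, 1]
Visit 1, push []
Visit 3, push []

DFS order: [5, 4, 8, 2, 6, 7, 0, 1, 3]


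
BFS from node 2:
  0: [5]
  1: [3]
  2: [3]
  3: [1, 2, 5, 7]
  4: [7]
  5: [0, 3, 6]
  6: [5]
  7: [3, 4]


Visit 2, enqueue [3]
Visit 3, enqueue [1, 5, 7]
Visit 1, enqueue []
Visit 5, enqueue [0, 6]
Visit 7, enqueue [4]
Visit 0, enqueue []
Visit 6, enqueue []
Visit 4, enqueue []

BFS order: [2, 3, 1, 5, 7, 0, 6, 4]


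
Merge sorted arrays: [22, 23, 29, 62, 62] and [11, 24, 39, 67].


Take 11 from B
Take 22 from A
Take 23 from A
Take 24 from B
Take 29 from A
Take 39 from B
Take 62 from A
Take 62 from A

Merged: [11, 22, 23, 24, 29, 39, 62, 62, 67]


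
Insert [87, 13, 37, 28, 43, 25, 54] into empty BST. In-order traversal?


Insert 87: root
Insert 13: L from 87
Insert 37: L from 87 -> R from 13
Insert 28: L from 87 -> R from 13 -> L from 37
Insert 43: L from 87 -> R from 13 -> R from 37
Insert 25: L from 87 -> R from 13 -> L from 37 -> L from 28
Insert 54: L from 87 -> R from 13 -> R from 37 -> R from 43

In-order: [13, 25, 28, 37, 43, 54, 87]


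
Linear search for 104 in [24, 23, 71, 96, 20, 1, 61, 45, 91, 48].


i=0: 24!=104
i=1: 23!=104
i=2: 71!=104
i=3: 96!=104
i=4: 20!=104
i=5: 1!=104
i=6: 61!=104
i=7: 45!=104
i=8: 91!=104
i=9: 48!=104

Not found, 10 comps


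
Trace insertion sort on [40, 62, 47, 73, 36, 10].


Initial: [40, 62, 47, 73, 36, 10]
Insert 62: [40, 62, 47, 73, 36, 10]
Insert 47: [40, 47, 62, 73, 36, 10]
Insert 73: [40, 47, 62, 73, 36, 10]
Insert 36: [36, 40, 47, 62, 73, 10]
Insert 10: [10, 36, 40, 47, 62, 73]

Sorted: [10, 36, 40, 47, 62, 73]


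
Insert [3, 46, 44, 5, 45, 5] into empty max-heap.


Insert 3: [3]
Insert 46: [46, 3]
Insert 44: [46, 3, 44]
Insert 5: [46, 5, 44, 3]
Insert 45: [46, 45, 44, 3, 5]
Insert 5: [46, 45, 44, 3, 5, 5]

Final heap: [46, 45, 44, 3, 5, 5]


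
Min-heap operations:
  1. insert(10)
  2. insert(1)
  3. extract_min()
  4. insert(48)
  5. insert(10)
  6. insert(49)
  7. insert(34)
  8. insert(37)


insert(10) -> [10]
insert(1) -> [1, 10]
extract_min()->1, [10]
insert(48) -> [10, 48]
insert(10) -> [10, 48, 10]
insert(49) -> [10, 48, 10, 49]
insert(34) -> [10, 34, 10, 49, 48]
insert(37) -> [10, 34, 10, 49, 48, 37]

Final heap: [10, 34, 10, 49, 48, 37]


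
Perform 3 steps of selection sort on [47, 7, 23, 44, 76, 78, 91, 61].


Initial: [47, 7, 23, 44, 76, 78, 91, 61]
Step 1: min=7 at 1
  Swap: [7, 47, 23, 44, 76, 78, 91, 61]
Step 2: min=23 at 2
  Swap: [7, 23, 47, 44, 76, 78, 91, 61]
Step 3: min=44 at 3
  Swap: [7, 23, 44, 47, 76, 78, 91, 61]

After 3 steps: [7, 23, 44, 47, 76, 78, 91, 61]


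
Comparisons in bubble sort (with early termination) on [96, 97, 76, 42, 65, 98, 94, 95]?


Algorithm: bubble sort (with early termination)
Input: [96, 97, 76, 42, 65, 98, 94, 95]
Sorted: [42, 65, 76, 94, 95, 96, 97, 98]

22


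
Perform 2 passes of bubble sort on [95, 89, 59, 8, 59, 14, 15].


Initial: [95, 89, 59, 8, 59, 14, 15]
Pass 1: [89, 59, 8, 59, 14, 15, 95] (6 swaps)
Pass 2: [59, 8, 59, 14, 15, 89, 95] (5 swaps)

After 2 passes: [59, 8, 59, 14, 15, 89, 95]


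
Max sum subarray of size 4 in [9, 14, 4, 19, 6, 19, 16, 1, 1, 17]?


[0:4]: 46
[1:5]: 43
[2:6]: 48
[3:7]: 60
[4:8]: 42
[5:9]: 37
[6:10]: 35

Max: 60 at [3:7]


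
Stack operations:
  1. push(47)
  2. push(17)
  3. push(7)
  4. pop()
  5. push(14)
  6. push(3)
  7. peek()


push(47) -> [47]
push(17) -> [47, 17]
push(7) -> [47, 17, 7]
pop()->7, [47, 17]
push(14) -> [47, 17, 14]
push(3) -> [47, 17, 14, 3]
peek()->3

Final stack: [47, 17, 14, 3]


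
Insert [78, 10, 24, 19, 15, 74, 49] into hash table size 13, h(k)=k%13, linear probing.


Insert 78: h=0 -> slot 0
Insert 10: h=10 -> slot 10
Insert 24: h=11 -> slot 11
Insert 19: h=6 -> slot 6
Insert 15: h=2 -> slot 2
Insert 74: h=9 -> slot 9
Insert 49: h=10, 2 probes -> slot 12

Table: [78, None, 15, None, None, None, 19, None, None, 74, 10, 24, 49]


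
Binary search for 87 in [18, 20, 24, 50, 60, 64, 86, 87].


Step 1: lo=0, hi=7, mid=3, val=50
Step 2: lo=4, hi=7, mid=5, val=64
Step 3: lo=6, hi=7, mid=6, val=86
Step 4: lo=7, hi=7, mid=7, val=87

Found at index 7


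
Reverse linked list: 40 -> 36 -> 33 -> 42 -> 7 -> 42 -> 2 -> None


Step 1: curr=40, set curr.next=prev(None) | reversed so far: 40
Step 2: curr=36, set curr.next=prev(40) | reversed so far: 36 -> 40
Step 3: curr=33, set curr.next=prev(36) | reversed so far: 33 -> 36 -> 40
Step 4: curr=42, set curr.next=prev(33) | reversed so far: 42 -> 33 -> 36 -> 40
Step 5: curr=7, set curr.next=prev(42) | reversed so far: 7 -> 42 -> 33 -> 36 -> 40
Step 6: curr=42, set curr.next=prev(7) | reversed so far: 42 -> 7 -> 42 -> 33 -> 36 -> 40
Step 7: curr=2, set curr.next=prev(42) | reversed so far: 2 -> 42 -> 7 -> 42 -> 33 -> 36 -> 40

2 -> 42 -> 7 -> 42 -> 33 -> 36 -> 40 -> None


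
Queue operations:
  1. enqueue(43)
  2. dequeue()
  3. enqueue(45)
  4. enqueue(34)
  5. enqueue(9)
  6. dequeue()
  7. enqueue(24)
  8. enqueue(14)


enqueue(43) -> [43]
dequeue()->43, []
enqueue(45) -> [45]
enqueue(34) -> [45, 34]
enqueue(9) -> [45, 34, 9]
dequeue()->45, [34, 9]
enqueue(24) -> [34, 9, 24]
enqueue(14) -> [34, 9, 24, 14]

Final queue: [34, 9, 24, 14]


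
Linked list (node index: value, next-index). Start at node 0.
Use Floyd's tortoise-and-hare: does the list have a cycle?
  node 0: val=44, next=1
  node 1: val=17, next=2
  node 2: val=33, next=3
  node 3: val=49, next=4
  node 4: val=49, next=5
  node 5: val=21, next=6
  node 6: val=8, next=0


Floyd's tortoise (slow, +1) and hare (fast, +2):
  init: slow=0, fast=0
  step 1: slow=1, fast=2
  step 2: slow=2, fast=4
  step 3: slow=3, fast=6
  step 4: slow=4, fast=1
  step 5: slow=5, fast=3
  step 6: slow=6, fast=5
  step 7: slow=0, fast=0
  slow == fast at node 0: cycle detected

Cycle: yes


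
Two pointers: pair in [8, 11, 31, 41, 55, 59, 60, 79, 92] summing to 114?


lo=0(8)+hi=8(92)=100
lo=1(11)+hi=8(92)=103
lo=2(31)+hi=8(92)=123
lo=2(31)+hi=7(79)=110
lo=3(41)+hi=7(79)=120
lo=3(41)+hi=6(60)=101
lo=4(55)+hi=6(60)=115
lo=4(55)+hi=5(59)=114

Yes: 55+59=114


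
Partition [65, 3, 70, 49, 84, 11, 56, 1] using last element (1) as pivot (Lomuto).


Pivot: 1
Place pivot at 0: [1, 3, 70, 49, 84, 11, 56, 65]

Partitioned: [1, 3, 70, 49, 84, 11, 56, 65]


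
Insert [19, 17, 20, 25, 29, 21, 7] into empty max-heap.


Insert 19: [19]
Insert 17: [19, 17]
Insert 20: [20, 17, 19]
Insert 25: [25, 20, 19, 17]
Insert 29: [29, 25, 19, 17, 20]
Insert 21: [29, 25, 21, 17, 20, 19]
Insert 7: [29, 25, 21, 17, 20, 19, 7]

Final heap: [29, 25, 21, 17, 20, 19, 7]


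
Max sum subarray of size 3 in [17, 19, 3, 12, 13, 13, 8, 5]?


[0:3]: 39
[1:4]: 34
[2:5]: 28
[3:6]: 38
[4:7]: 34
[5:8]: 26

Max: 39 at [0:3]


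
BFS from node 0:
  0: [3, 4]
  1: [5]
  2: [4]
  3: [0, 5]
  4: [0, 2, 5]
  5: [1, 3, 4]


Visit 0, enqueue [3, 4]
Visit 3, enqueue [5]
Visit 4, enqueue [2]
Visit 5, enqueue [1]
Visit 2, enqueue []
Visit 1, enqueue []

BFS order: [0, 3, 4, 5, 2, 1]


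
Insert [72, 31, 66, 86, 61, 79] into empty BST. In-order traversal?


Insert 72: root
Insert 31: L from 72
Insert 66: L from 72 -> R from 31
Insert 86: R from 72
Insert 61: L from 72 -> R from 31 -> L from 66
Insert 79: R from 72 -> L from 86

In-order: [31, 61, 66, 72, 79, 86]


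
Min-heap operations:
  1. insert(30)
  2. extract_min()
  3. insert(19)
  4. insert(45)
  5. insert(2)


insert(30) -> [30]
extract_min()->30, []
insert(19) -> [19]
insert(45) -> [19, 45]
insert(2) -> [2, 45, 19]

Final heap: [2, 45, 19]


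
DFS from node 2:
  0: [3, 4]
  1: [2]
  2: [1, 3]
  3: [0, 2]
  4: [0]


Visit 2, push [3, 1]
Visit 1, push []
Visit 3, push [0]
Visit 0, push [4]
Visit 4, push []

DFS order: [2, 1, 3, 0, 4]


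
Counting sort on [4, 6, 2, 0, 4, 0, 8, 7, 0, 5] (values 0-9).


Input: [4, 6, 2, 0, 4, 0, 8, 7, 0, 5]
Counts: [3, 0, 1, 0, 2, 1, 1, 1, 1, 0]

Sorted: [0, 0, 0, 2, 4, 4, 5, 6, 7, 8]


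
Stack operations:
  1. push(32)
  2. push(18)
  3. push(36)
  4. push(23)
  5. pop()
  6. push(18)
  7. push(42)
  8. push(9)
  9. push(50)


push(32) -> [32]
push(18) -> [32, 18]
push(36) -> [32, 18, 36]
push(23) -> [32, 18, 36, 23]
pop()->23, [32, 18, 36]
push(18) -> [32, 18, 36, 18]
push(42) -> [32, 18, 36, 18, 42]
push(9) -> [32, 18, 36, 18, 42, 9]
push(50) -> [32, 18, 36, 18, 42, 9, 50]

Final stack: [32, 18, 36, 18, 42, 9, 50]


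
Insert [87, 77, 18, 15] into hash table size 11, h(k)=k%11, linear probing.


Insert 87: h=10 -> slot 10
Insert 77: h=0 -> slot 0
Insert 18: h=7 -> slot 7
Insert 15: h=4 -> slot 4

Table: [77, None, None, None, 15, None, None, 18, None, None, 87]


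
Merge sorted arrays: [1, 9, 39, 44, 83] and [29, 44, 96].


Take 1 from A
Take 9 from A
Take 29 from B
Take 39 from A
Take 44 from A
Take 44 from B
Take 83 from A

Merged: [1, 9, 29, 39, 44, 44, 83, 96]


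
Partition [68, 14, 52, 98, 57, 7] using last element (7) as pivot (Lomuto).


Pivot: 7
Place pivot at 0: [7, 14, 52, 98, 57, 68]

Partitioned: [7, 14, 52, 98, 57, 68]


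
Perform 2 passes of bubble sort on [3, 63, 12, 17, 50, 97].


Initial: [3, 63, 12, 17, 50, 97]
Pass 1: [3, 12, 17, 50, 63, 97] (3 swaps)
Pass 2: [3, 12, 17, 50, 63, 97] (0 swaps)

After 2 passes: [3, 12, 17, 50, 63, 97]


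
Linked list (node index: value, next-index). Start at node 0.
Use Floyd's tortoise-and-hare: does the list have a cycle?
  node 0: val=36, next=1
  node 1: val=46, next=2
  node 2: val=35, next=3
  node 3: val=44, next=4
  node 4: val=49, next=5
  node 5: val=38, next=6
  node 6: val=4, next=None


Floyd's tortoise (slow, +1) and hare (fast, +2):
  init: slow=0, fast=0
  step 1: slow=1, fast=2
  step 2: slow=2, fast=4
  step 3: slow=3, fast=6
  step 4: fast -> None, no cycle

Cycle: no


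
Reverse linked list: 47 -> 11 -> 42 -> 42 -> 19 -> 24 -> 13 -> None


Step 1: curr=47, set curr.next=prev(None) | reversed so far: 47
Step 2: curr=11, set curr.next=prev(47) | reversed so far: 11 -> 47
Step 3: curr=42, set curr.next=prev(11) | reversed so far: 42 -> 11 -> 47
Step 4: curr=42, set curr.next=prev(42) | reversed so far: 42 -> 42 -> 11 -> 47
Step 5: curr=19, set curr.next=prev(42) | reversed so far: 19 -> 42 -> 42 -> 11 -> 47
Step 6: curr=24, set curr.next=prev(19) | reversed so far: 24 -> 19 -> 42 -> 42 -> 11 -> 47
Step 7: curr=13, set curr.next=prev(24) | reversed so far: 13 -> 24 -> 19 -> 42 -> 42 -> 11 -> 47

13 -> 24 -> 19 -> 42 -> 42 -> 11 -> 47 -> None


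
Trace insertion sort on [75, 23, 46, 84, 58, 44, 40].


Initial: [75, 23, 46, 84, 58, 44, 40]
Insert 23: [23, 75, 46, 84, 58, 44, 40]
Insert 46: [23, 46, 75, 84, 58, 44, 40]
Insert 84: [23, 46, 75, 84, 58, 44, 40]
Insert 58: [23, 46, 58, 75, 84, 44, 40]
Insert 44: [23, 44, 46, 58, 75, 84, 40]
Insert 40: [23, 40, 44, 46, 58, 75, 84]

Sorted: [23, 40, 44, 46, 58, 75, 84]


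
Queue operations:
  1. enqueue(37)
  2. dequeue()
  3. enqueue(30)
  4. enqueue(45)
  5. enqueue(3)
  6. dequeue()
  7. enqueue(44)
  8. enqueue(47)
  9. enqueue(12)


enqueue(37) -> [37]
dequeue()->37, []
enqueue(30) -> [30]
enqueue(45) -> [30, 45]
enqueue(3) -> [30, 45, 3]
dequeue()->30, [45, 3]
enqueue(44) -> [45, 3, 44]
enqueue(47) -> [45, 3, 44, 47]
enqueue(12) -> [45, 3, 44, 47, 12]

Final queue: [45, 3, 44, 47, 12]


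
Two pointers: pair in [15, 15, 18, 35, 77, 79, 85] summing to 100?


lo=0(15)+hi=6(85)=100

Yes: 15+85=100


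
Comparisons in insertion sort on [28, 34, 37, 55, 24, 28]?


Algorithm: insertion sort
Input: [28, 34, 37, 55, 24, 28]
Sorted: [24, 28, 28, 34, 37, 55]

11


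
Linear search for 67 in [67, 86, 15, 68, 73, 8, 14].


i=0: 67==67 found!

Found at 0, 1 comps


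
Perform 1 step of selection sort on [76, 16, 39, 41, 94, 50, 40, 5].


Initial: [76, 16, 39, 41, 94, 50, 40, 5]
Step 1: min=5 at 7
  Swap: [5, 16, 39, 41, 94, 50, 40, 76]

After 1 step: [5, 16, 39, 41, 94, 50, 40, 76]


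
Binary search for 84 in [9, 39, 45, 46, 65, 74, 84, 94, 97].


Step 1: lo=0, hi=8, mid=4, val=65
Step 2: lo=5, hi=8, mid=6, val=84

Found at index 6


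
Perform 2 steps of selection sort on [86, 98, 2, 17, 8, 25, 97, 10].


Initial: [86, 98, 2, 17, 8, 25, 97, 10]
Step 1: min=2 at 2
  Swap: [2, 98, 86, 17, 8, 25, 97, 10]
Step 2: min=8 at 4
  Swap: [2, 8, 86, 17, 98, 25, 97, 10]

After 2 steps: [2, 8, 86, 17, 98, 25, 97, 10]


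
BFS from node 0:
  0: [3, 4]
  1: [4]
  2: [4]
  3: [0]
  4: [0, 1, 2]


Visit 0, enqueue [3, 4]
Visit 3, enqueue []
Visit 4, enqueue [1, 2]
Visit 1, enqueue []
Visit 2, enqueue []

BFS order: [0, 3, 4, 1, 2]


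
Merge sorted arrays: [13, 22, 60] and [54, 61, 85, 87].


Take 13 from A
Take 22 from A
Take 54 from B
Take 60 from A

Merged: [13, 22, 54, 60, 61, 85, 87]


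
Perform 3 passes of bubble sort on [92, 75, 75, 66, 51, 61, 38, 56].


Initial: [92, 75, 75, 66, 51, 61, 38, 56]
Pass 1: [75, 75, 66, 51, 61, 38, 56, 92] (7 swaps)
Pass 2: [75, 66, 51, 61, 38, 56, 75, 92] (5 swaps)
Pass 3: [66, 51, 61, 38, 56, 75, 75, 92] (5 swaps)

After 3 passes: [66, 51, 61, 38, 56, 75, 75, 92]


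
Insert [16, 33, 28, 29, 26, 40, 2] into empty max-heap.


Insert 16: [16]
Insert 33: [33, 16]
Insert 28: [33, 16, 28]
Insert 29: [33, 29, 28, 16]
Insert 26: [33, 29, 28, 16, 26]
Insert 40: [40, 29, 33, 16, 26, 28]
Insert 2: [40, 29, 33, 16, 26, 28, 2]

Final heap: [40, 29, 33, 16, 26, 28, 2]


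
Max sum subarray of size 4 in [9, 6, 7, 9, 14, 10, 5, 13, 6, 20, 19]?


[0:4]: 31
[1:5]: 36
[2:6]: 40
[3:7]: 38
[4:8]: 42
[5:9]: 34
[6:10]: 44
[7:11]: 58

Max: 58 at [7:11]


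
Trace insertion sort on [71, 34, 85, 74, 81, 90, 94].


Initial: [71, 34, 85, 74, 81, 90, 94]
Insert 34: [34, 71, 85, 74, 81, 90, 94]
Insert 85: [34, 71, 85, 74, 81, 90, 94]
Insert 74: [34, 71, 74, 85, 81, 90, 94]
Insert 81: [34, 71, 74, 81, 85, 90, 94]
Insert 90: [34, 71, 74, 81, 85, 90, 94]
Insert 94: [34, 71, 74, 81, 85, 90, 94]

Sorted: [34, 71, 74, 81, 85, 90, 94]


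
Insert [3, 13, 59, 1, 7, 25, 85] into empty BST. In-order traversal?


Insert 3: root
Insert 13: R from 3
Insert 59: R from 3 -> R from 13
Insert 1: L from 3
Insert 7: R from 3 -> L from 13
Insert 25: R from 3 -> R from 13 -> L from 59
Insert 85: R from 3 -> R from 13 -> R from 59

In-order: [1, 3, 7, 13, 25, 59, 85]


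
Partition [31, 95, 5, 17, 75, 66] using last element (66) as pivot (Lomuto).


Pivot: 66
  31 <= 66: advance i (no swap)
  5 <= 66: swap -> [31, 5, 95, 17, 75, 66]
  17 <= 66: swap -> [31, 5, 17, 95, 75, 66]
Place pivot at 3: [31, 5, 17, 66, 75, 95]

Partitioned: [31, 5, 17, 66, 75, 95]


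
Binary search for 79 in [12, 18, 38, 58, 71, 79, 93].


Step 1: lo=0, hi=6, mid=3, val=58
Step 2: lo=4, hi=6, mid=5, val=79

Found at index 5


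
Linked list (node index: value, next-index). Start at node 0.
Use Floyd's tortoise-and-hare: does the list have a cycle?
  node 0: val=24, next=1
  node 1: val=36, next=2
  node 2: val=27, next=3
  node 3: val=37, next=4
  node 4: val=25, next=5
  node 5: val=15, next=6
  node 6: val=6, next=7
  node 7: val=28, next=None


Floyd's tortoise (slow, +1) and hare (fast, +2):
  init: slow=0, fast=0
  step 1: slow=1, fast=2
  step 2: slow=2, fast=4
  step 3: slow=3, fast=6
  step 4: fast 6->7->None, no cycle

Cycle: no


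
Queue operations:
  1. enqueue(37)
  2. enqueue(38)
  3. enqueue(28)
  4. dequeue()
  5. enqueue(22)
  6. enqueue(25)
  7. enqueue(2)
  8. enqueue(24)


enqueue(37) -> [37]
enqueue(38) -> [37, 38]
enqueue(28) -> [37, 38, 28]
dequeue()->37, [38, 28]
enqueue(22) -> [38, 28, 22]
enqueue(25) -> [38, 28, 22, 25]
enqueue(2) -> [38, 28, 22, 25, 2]
enqueue(24) -> [38, 28, 22, 25, 2, 24]

Final queue: [38, 28, 22, 25, 2, 24]


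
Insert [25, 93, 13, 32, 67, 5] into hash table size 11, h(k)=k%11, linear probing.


Insert 25: h=3 -> slot 3
Insert 93: h=5 -> slot 5
Insert 13: h=2 -> slot 2
Insert 32: h=10 -> slot 10
Insert 67: h=1 -> slot 1
Insert 5: h=5, 1 probes -> slot 6

Table: [None, 67, 13, 25, None, 93, 5, None, None, None, 32]


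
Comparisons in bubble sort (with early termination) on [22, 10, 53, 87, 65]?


Algorithm: bubble sort (with early termination)
Input: [22, 10, 53, 87, 65]
Sorted: [10, 22, 53, 65, 87]

7


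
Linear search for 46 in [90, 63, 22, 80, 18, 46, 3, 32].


i=0: 90!=46
i=1: 63!=46
i=2: 22!=46
i=3: 80!=46
i=4: 18!=46
i=5: 46==46 found!

Found at 5, 6 comps


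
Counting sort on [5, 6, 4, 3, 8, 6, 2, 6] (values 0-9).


Input: [5, 6, 4, 3, 8, 6, 2, 6]
Counts: [0, 0, 1, 1, 1, 1, 3, 0, 1, 0]

Sorted: [2, 3, 4, 5, 6, 6, 6, 8]


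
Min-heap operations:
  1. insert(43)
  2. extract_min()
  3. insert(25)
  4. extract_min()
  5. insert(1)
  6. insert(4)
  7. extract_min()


insert(43) -> [43]
extract_min()->43, []
insert(25) -> [25]
extract_min()->25, []
insert(1) -> [1]
insert(4) -> [1, 4]
extract_min()->1, [4]

Final heap: [4]


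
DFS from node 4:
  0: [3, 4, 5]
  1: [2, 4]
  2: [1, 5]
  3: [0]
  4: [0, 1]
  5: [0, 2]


Visit 4, push [1, 0]
Visit 0, push [5, 3]
Visit 3, push []
Visit 5, push [2]
Visit 2, push [1]
Visit 1, push []

DFS order: [4, 0, 3, 5, 2, 1]


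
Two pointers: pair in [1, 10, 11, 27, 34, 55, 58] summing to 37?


lo=0(1)+hi=6(58)=59
lo=0(1)+hi=5(55)=56
lo=0(1)+hi=4(34)=35
lo=1(10)+hi=4(34)=44
lo=1(10)+hi=3(27)=37

Yes: 10+27=37


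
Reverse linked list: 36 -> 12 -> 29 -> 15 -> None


Step 1: curr=36, set curr.next=prev(None) | reversed so far: 36
Step 2: curr=12, set curr.next=prev(36) | reversed so far: 12 -> 36
Step 3: curr=29, set curr.next=prev(12) | reversed so far: 29 -> 12 -> 36
Step 4: curr=15, set curr.next=prev(29) | reversed so far: 15 -> 29 -> 12 -> 36

15 -> 29 -> 12 -> 36 -> None


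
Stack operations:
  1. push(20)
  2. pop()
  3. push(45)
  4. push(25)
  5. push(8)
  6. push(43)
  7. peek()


push(20) -> [20]
pop()->20, []
push(45) -> [45]
push(25) -> [45, 25]
push(8) -> [45, 25, 8]
push(43) -> [45, 25, 8, 43]
peek()->43

Final stack: [45, 25, 8, 43]


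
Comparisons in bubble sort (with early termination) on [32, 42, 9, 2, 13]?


Algorithm: bubble sort (with early termination)
Input: [32, 42, 9, 2, 13]
Sorted: [2, 9, 13, 32, 42]

10


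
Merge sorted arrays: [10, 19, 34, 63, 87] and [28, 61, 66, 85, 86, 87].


Take 10 from A
Take 19 from A
Take 28 from B
Take 34 from A
Take 61 from B
Take 63 from A
Take 66 from B
Take 85 from B
Take 86 from B
Take 87 from A

Merged: [10, 19, 28, 34, 61, 63, 66, 85, 86, 87, 87]


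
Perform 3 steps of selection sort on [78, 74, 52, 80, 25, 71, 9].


Initial: [78, 74, 52, 80, 25, 71, 9]
Step 1: min=9 at 6
  Swap: [9, 74, 52, 80, 25, 71, 78]
Step 2: min=25 at 4
  Swap: [9, 25, 52, 80, 74, 71, 78]
Step 3: min=52 at 2
  Swap: [9, 25, 52, 80, 74, 71, 78]

After 3 steps: [9, 25, 52, 80, 74, 71, 78]


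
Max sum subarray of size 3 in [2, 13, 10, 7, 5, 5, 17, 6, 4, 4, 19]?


[0:3]: 25
[1:4]: 30
[2:5]: 22
[3:6]: 17
[4:7]: 27
[5:8]: 28
[6:9]: 27
[7:10]: 14
[8:11]: 27

Max: 30 at [1:4]


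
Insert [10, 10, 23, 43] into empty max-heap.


Insert 10: [10]
Insert 10: [10, 10]
Insert 23: [23, 10, 10]
Insert 43: [43, 23, 10, 10]

Final heap: [43, 23, 10, 10]


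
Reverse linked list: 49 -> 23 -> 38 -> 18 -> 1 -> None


Step 1: curr=49, set curr.next=prev(None) | reversed so far: 49
Step 2: curr=23, set curr.next=prev(49) | reversed so far: 23 -> 49
Step 3: curr=38, set curr.next=prev(23) | reversed so far: 38 -> 23 -> 49
Step 4: curr=18, set curr.next=prev(38) | reversed so far: 18 -> 38 -> 23 -> 49
Step 5: curr=1, set curr.next=prev(18) | reversed so far: 1 -> 18 -> 38 -> 23 -> 49

1 -> 18 -> 38 -> 23 -> 49 -> None


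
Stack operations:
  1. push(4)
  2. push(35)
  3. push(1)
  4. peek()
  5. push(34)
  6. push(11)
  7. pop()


push(4) -> [4]
push(35) -> [4, 35]
push(1) -> [4, 35, 1]
peek()->1
push(34) -> [4, 35, 1, 34]
push(11) -> [4, 35, 1, 34, 11]
pop()->11, [4, 35, 1, 34]

Final stack: [4, 35, 1, 34]


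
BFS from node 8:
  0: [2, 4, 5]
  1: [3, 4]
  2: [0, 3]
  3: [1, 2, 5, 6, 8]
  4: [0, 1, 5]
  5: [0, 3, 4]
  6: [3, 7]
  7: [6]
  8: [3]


Visit 8, enqueue [3]
Visit 3, enqueue [1, 2, 5, 6]
Visit 1, enqueue [4]
Visit 2, enqueue [0]
Visit 5, enqueue []
Visit 6, enqueue [7]
Visit 4, enqueue []
Visit 0, enqueue []
Visit 7, enqueue []

BFS order: [8, 3, 1, 2, 5, 6, 4, 0, 7]


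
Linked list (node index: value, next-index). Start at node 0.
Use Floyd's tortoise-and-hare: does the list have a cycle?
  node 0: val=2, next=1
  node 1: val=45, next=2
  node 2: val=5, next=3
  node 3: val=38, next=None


Floyd's tortoise (slow, +1) and hare (fast, +2):
  init: slow=0, fast=0
  step 1: slow=1, fast=2
  step 2: fast 2->3->None, no cycle

Cycle: no


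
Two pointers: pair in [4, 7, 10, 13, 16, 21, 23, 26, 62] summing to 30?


lo=0(4)+hi=8(62)=66
lo=0(4)+hi=7(26)=30

Yes: 4+26=30


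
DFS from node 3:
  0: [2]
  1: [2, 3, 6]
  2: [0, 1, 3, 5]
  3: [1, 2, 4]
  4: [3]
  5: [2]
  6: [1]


Visit 3, push [4, 2, 1]
Visit 1, push [6, 2]
Visit 2, push [5, 0]
Visit 0, push []
Visit 5, push []
Visit 6, push []
Visit 4, push []

DFS order: [3, 1, 2, 0, 5, 6, 4]


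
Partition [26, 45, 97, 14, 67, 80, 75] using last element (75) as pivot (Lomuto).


Pivot: 75
  26 <= 75: advance i (no swap)
  45 <= 75: advance i (no swap)
  14 <= 75: swap -> [26, 45, 14, 97, 67, 80, 75]
  67 <= 75: swap -> [26, 45, 14, 67, 97, 80, 75]
Place pivot at 4: [26, 45, 14, 67, 75, 80, 97]

Partitioned: [26, 45, 14, 67, 75, 80, 97]


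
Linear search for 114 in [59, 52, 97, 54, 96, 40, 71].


i=0: 59!=114
i=1: 52!=114
i=2: 97!=114
i=3: 54!=114
i=4: 96!=114
i=5: 40!=114
i=6: 71!=114

Not found, 7 comps


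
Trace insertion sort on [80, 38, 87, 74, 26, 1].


Initial: [80, 38, 87, 74, 26, 1]
Insert 38: [38, 80, 87, 74, 26, 1]
Insert 87: [38, 80, 87, 74, 26, 1]
Insert 74: [38, 74, 80, 87, 26, 1]
Insert 26: [26, 38, 74, 80, 87, 1]
Insert 1: [1, 26, 38, 74, 80, 87]

Sorted: [1, 26, 38, 74, 80, 87]


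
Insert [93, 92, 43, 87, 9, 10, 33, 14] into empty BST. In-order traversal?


Insert 93: root
Insert 92: L from 93
Insert 43: L from 93 -> L from 92
Insert 87: L from 93 -> L from 92 -> R from 43
Insert 9: L from 93 -> L from 92 -> L from 43
Insert 10: L from 93 -> L from 92 -> L from 43 -> R from 9
Insert 33: L from 93 -> L from 92 -> L from 43 -> R from 9 -> R from 10
Insert 14: L from 93 -> L from 92 -> L from 43 -> R from 9 -> R from 10 -> L from 33

In-order: [9, 10, 14, 33, 43, 87, 92, 93]


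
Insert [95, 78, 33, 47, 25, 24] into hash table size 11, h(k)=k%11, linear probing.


Insert 95: h=7 -> slot 7
Insert 78: h=1 -> slot 1
Insert 33: h=0 -> slot 0
Insert 47: h=3 -> slot 3
Insert 25: h=3, 1 probes -> slot 4
Insert 24: h=2 -> slot 2

Table: [33, 78, 24, 47, 25, None, None, 95, None, None, None]


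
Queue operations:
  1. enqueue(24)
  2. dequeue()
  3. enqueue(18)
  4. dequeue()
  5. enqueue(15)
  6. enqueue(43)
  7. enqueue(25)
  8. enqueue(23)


enqueue(24) -> [24]
dequeue()->24, []
enqueue(18) -> [18]
dequeue()->18, []
enqueue(15) -> [15]
enqueue(43) -> [15, 43]
enqueue(25) -> [15, 43, 25]
enqueue(23) -> [15, 43, 25, 23]

Final queue: [15, 43, 25, 23]


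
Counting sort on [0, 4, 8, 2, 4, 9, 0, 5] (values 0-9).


Input: [0, 4, 8, 2, 4, 9, 0, 5]
Counts: [2, 0, 1, 0, 2, 1, 0, 0, 1, 1]

Sorted: [0, 0, 2, 4, 4, 5, 8, 9]


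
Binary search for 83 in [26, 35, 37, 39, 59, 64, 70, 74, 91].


Step 1: lo=0, hi=8, mid=4, val=59
Step 2: lo=5, hi=8, mid=6, val=70
Step 3: lo=7, hi=8, mid=7, val=74
Step 4: lo=8, hi=8, mid=8, val=91

Not found


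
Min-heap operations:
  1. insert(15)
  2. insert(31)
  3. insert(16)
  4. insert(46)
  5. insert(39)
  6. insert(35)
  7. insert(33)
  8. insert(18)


insert(15) -> [15]
insert(31) -> [15, 31]
insert(16) -> [15, 31, 16]
insert(46) -> [15, 31, 16, 46]
insert(39) -> [15, 31, 16, 46, 39]
insert(35) -> [15, 31, 16, 46, 39, 35]
insert(33) -> [15, 31, 16, 46, 39, 35, 33]
insert(18) -> [15, 18, 16, 31, 39, 35, 33, 46]

Final heap: [15, 18, 16, 31, 39, 35, 33, 46]


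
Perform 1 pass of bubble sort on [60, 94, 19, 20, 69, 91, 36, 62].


Initial: [60, 94, 19, 20, 69, 91, 36, 62]
Pass 1: [60, 19, 20, 69, 91, 36, 62, 94] (6 swaps)

After 1 pass: [60, 19, 20, 69, 91, 36, 62, 94]


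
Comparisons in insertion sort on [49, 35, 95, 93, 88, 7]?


Algorithm: insertion sort
Input: [49, 35, 95, 93, 88, 7]
Sorted: [7, 35, 49, 88, 93, 95]

12


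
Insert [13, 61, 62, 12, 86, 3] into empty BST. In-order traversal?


Insert 13: root
Insert 61: R from 13
Insert 62: R from 13 -> R from 61
Insert 12: L from 13
Insert 86: R from 13 -> R from 61 -> R from 62
Insert 3: L from 13 -> L from 12

In-order: [3, 12, 13, 61, 62, 86]


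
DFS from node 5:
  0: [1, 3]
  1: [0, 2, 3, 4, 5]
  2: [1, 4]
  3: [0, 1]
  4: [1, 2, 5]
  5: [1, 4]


Visit 5, push [4, 1]
Visit 1, push [4, 3, 2, 0]
Visit 0, push [3]
Visit 3, push []
Visit 2, push [4]
Visit 4, push []

DFS order: [5, 1, 0, 3, 2, 4]


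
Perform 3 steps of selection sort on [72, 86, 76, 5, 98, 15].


Initial: [72, 86, 76, 5, 98, 15]
Step 1: min=5 at 3
  Swap: [5, 86, 76, 72, 98, 15]
Step 2: min=15 at 5
  Swap: [5, 15, 76, 72, 98, 86]
Step 3: min=72 at 3
  Swap: [5, 15, 72, 76, 98, 86]

After 3 steps: [5, 15, 72, 76, 98, 86]


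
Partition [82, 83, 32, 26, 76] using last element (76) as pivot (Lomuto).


Pivot: 76
  32 <= 76: swap -> [32, 83, 82, 26, 76]
  26 <= 76: swap -> [32, 26, 82, 83, 76]
Place pivot at 2: [32, 26, 76, 83, 82]

Partitioned: [32, 26, 76, 83, 82]


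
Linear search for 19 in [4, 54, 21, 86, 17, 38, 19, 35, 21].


i=0: 4!=19
i=1: 54!=19
i=2: 21!=19
i=3: 86!=19
i=4: 17!=19
i=5: 38!=19
i=6: 19==19 found!

Found at 6, 7 comps


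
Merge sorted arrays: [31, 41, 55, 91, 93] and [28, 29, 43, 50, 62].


Take 28 from B
Take 29 from B
Take 31 from A
Take 41 from A
Take 43 from B
Take 50 from B
Take 55 from A
Take 62 from B

Merged: [28, 29, 31, 41, 43, 50, 55, 62, 91, 93]


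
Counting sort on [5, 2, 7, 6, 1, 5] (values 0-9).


Input: [5, 2, 7, 6, 1, 5]
Counts: [0, 1, 1, 0, 0, 2, 1, 1, 0, 0]

Sorted: [1, 2, 5, 5, 6, 7]


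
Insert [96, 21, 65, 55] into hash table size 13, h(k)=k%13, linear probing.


Insert 96: h=5 -> slot 5
Insert 21: h=8 -> slot 8
Insert 65: h=0 -> slot 0
Insert 55: h=3 -> slot 3

Table: [65, None, None, 55, None, 96, None, None, 21, None, None, None, None]


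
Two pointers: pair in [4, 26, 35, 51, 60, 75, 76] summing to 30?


lo=0(4)+hi=6(76)=80
lo=0(4)+hi=5(75)=79
lo=0(4)+hi=4(60)=64
lo=0(4)+hi=3(51)=55
lo=0(4)+hi=2(35)=39
lo=0(4)+hi=1(26)=30

Yes: 4+26=30


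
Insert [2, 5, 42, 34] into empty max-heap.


Insert 2: [2]
Insert 5: [5, 2]
Insert 42: [42, 2, 5]
Insert 34: [42, 34, 5, 2]

Final heap: [42, 34, 5, 2]


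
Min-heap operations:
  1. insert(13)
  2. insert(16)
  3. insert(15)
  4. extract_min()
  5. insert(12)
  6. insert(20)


insert(13) -> [13]
insert(16) -> [13, 16]
insert(15) -> [13, 16, 15]
extract_min()->13, [15, 16]
insert(12) -> [12, 16, 15]
insert(20) -> [12, 16, 15, 20]

Final heap: [12, 16, 15, 20]


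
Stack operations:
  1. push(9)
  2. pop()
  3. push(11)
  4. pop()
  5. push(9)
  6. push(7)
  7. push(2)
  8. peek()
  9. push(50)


push(9) -> [9]
pop()->9, []
push(11) -> [11]
pop()->11, []
push(9) -> [9]
push(7) -> [9, 7]
push(2) -> [9, 7, 2]
peek()->2
push(50) -> [9, 7, 2, 50]

Final stack: [9, 7, 2, 50]


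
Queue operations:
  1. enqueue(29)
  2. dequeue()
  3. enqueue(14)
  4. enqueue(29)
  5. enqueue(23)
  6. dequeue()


enqueue(29) -> [29]
dequeue()->29, []
enqueue(14) -> [14]
enqueue(29) -> [14, 29]
enqueue(23) -> [14, 29, 23]
dequeue()->14, [29, 23]

Final queue: [29, 23]


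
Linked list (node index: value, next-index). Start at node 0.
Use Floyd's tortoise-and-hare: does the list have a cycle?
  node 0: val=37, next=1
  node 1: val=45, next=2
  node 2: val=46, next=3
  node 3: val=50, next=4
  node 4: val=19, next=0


Floyd's tortoise (slow, +1) and hare (fast, +2):
  init: slow=0, fast=0
  step 1: slow=1, fast=2
  step 2: slow=2, fast=4
  step 3: slow=3, fast=1
  step 4: slow=4, fast=3
  step 5: slow=0, fast=0
  slow == fast at node 0: cycle detected

Cycle: yes


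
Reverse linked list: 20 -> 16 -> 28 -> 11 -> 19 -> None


Step 1: curr=20, set curr.next=prev(None) | reversed so far: 20
Step 2: curr=16, set curr.next=prev(20) | reversed so far: 16 -> 20
Step 3: curr=28, set curr.next=prev(16) | reversed so far: 28 -> 16 -> 20
Step 4: curr=11, set curr.next=prev(28) | reversed so far: 11 -> 28 -> 16 -> 20
Step 5: curr=19, set curr.next=prev(11) | reversed so far: 19 -> 11 -> 28 -> 16 -> 20

19 -> 11 -> 28 -> 16 -> 20 -> None


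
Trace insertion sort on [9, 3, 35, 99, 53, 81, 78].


Initial: [9, 3, 35, 99, 53, 81, 78]
Insert 3: [3, 9, 35, 99, 53, 81, 78]
Insert 35: [3, 9, 35, 99, 53, 81, 78]
Insert 99: [3, 9, 35, 99, 53, 81, 78]
Insert 53: [3, 9, 35, 53, 99, 81, 78]
Insert 81: [3, 9, 35, 53, 81, 99, 78]
Insert 78: [3, 9, 35, 53, 78, 81, 99]

Sorted: [3, 9, 35, 53, 78, 81, 99]


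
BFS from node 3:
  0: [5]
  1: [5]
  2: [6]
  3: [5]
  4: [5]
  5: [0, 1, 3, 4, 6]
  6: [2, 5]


Visit 3, enqueue [5]
Visit 5, enqueue [0, 1, 4, 6]
Visit 0, enqueue []
Visit 1, enqueue []
Visit 4, enqueue []
Visit 6, enqueue [2]
Visit 2, enqueue []

BFS order: [3, 5, 0, 1, 4, 6, 2]


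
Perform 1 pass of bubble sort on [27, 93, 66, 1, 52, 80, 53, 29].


Initial: [27, 93, 66, 1, 52, 80, 53, 29]
Pass 1: [27, 66, 1, 52, 80, 53, 29, 93] (6 swaps)

After 1 pass: [27, 66, 1, 52, 80, 53, 29, 93]


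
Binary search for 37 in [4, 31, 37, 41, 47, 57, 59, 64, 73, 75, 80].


Step 1: lo=0, hi=10, mid=5, val=57
Step 2: lo=0, hi=4, mid=2, val=37

Found at index 2


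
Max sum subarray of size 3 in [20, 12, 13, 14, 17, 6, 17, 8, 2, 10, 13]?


[0:3]: 45
[1:4]: 39
[2:5]: 44
[3:6]: 37
[4:7]: 40
[5:8]: 31
[6:9]: 27
[7:10]: 20
[8:11]: 25

Max: 45 at [0:3]


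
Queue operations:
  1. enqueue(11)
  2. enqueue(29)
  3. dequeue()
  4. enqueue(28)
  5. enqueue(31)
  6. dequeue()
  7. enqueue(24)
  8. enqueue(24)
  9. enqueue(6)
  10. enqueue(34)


enqueue(11) -> [11]
enqueue(29) -> [11, 29]
dequeue()->11, [29]
enqueue(28) -> [29, 28]
enqueue(31) -> [29, 28, 31]
dequeue()->29, [28, 31]
enqueue(24) -> [28, 31, 24]
enqueue(24) -> [28, 31, 24, 24]
enqueue(6) -> [28, 31, 24, 24, 6]
enqueue(34) -> [28, 31, 24, 24, 6, 34]

Final queue: [28, 31, 24, 24, 6, 34]


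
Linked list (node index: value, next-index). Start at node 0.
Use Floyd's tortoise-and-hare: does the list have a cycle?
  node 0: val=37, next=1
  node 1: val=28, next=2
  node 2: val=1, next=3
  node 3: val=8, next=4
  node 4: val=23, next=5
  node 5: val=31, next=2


Floyd's tortoise (slow, +1) and hare (fast, +2):
  init: slow=0, fast=0
  step 1: slow=1, fast=2
  step 2: slow=2, fast=4
  step 3: slow=3, fast=2
  step 4: slow=4, fast=4
  slow == fast at node 4: cycle detected

Cycle: yes


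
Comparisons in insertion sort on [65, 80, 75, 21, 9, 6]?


Algorithm: insertion sort
Input: [65, 80, 75, 21, 9, 6]
Sorted: [6, 9, 21, 65, 75, 80]

15


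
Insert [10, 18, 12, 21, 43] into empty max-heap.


Insert 10: [10]
Insert 18: [18, 10]
Insert 12: [18, 10, 12]
Insert 21: [21, 18, 12, 10]
Insert 43: [43, 21, 12, 10, 18]

Final heap: [43, 21, 12, 10, 18]


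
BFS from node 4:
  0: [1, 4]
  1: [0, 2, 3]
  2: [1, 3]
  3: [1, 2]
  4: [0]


Visit 4, enqueue [0]
Visit 0, enqueue [1]
Visit 1, enqueue [2, 3]
Visit 2, enqueue []
Visit 3, enqueue []

BFS order: [4, 0, 1, 2, 3]


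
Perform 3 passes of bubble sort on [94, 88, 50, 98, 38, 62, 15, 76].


Initial: [94, 88, 50, 98, 38, 62, 15, 76]
Pass 1: [88, 50, 94, 38, 62, 15, 76, 98] (6 swaps)
Pass 2: [50, 88, 38, 62, 15, 76, 94, 98] (5 swaps)
Pass 3: [50, 38, 62, 15, 76, 88, 94, 98] (4 swaps)

After 3 passes: [50, 38, 62, 15, 76, 88, 94, 98]


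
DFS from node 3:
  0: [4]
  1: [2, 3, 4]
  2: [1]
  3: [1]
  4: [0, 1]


Visit 3, push [1]
Visit 1, push [4, 2]
Visit 2, push []
Visit 4, push [0]
Visit 0, push []

DFS order: [3, 1, 2, 4, 0]


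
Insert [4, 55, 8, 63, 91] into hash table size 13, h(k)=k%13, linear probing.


Insert 4: h=4 -> slot 4
Insert 55: h=3 -> slot 3
Insert 8: h=8 -> slot 8
Insert 63: h=11 -> slot 11
Insert 91: h=0 -> slot 0

Table: [91, None, None, 55, 4, None, None, None, 8, None, None, 63, None]


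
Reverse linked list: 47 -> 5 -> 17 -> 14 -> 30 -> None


Step 1: curr=47, set curr.next=prev(None) | reversed so far: 47
Step 2: curr=5, set curr.next=prev(47) | reversed so far: 5 -> 47
Step 3: curr=17, set curr.next=prev(5) | reversed so far: 17 -> 5 -> 47
Step 4: curr=14, set curr.next=prev(17) | reversed so far: 14 -> 17 -> 5 -> 47
Step 5: curr=30, set curr.next=prev(14) | reversed so far: 30 -> 14 -> 17 -> 5 -> 47

30 -> 14 -> 17 -> 5 -> 47 -> None


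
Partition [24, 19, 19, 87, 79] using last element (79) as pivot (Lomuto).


Pivot: 79
  24 <= 79: advance i (no swap)
  19 <= 79: advance i (no swap)
  19 <= 79: advance i (no swap)
Place pivot at 3: [24, 19, 19, 79, 87]

Partitioned: [24, 19, 19, 79, 87]


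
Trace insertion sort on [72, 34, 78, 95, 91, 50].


Initial: [72, 34, 78, 95, 91, 50]
Insert 34: [34, 72, 78, 95, 91, 50]
Insert 78: [34, 72, 78, 95, 91, 50]
Insert 95: [34, 72, 78, 95, 91, 50]
Insert 91: [34, 72, 78, 91, 95, 50]
Insert 50: [34, 50, 72, 78, 91, 95]

Sorted: [34, 50, 72, 78, 91, 95]


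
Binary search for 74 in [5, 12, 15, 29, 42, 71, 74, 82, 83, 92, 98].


Step 1: lo=0, hi=10, mid=5, val=71
Step 2: lo=6, hi=10, mid=8, val=83
Step 3: lo=6, hi=7, mid=6, val=74

Found at index 6


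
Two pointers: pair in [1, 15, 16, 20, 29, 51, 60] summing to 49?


lo=0(1)+hi=6(60)=61
lo=0(1)+hi=5(51)=52
lo=0(1)+hi=4(29)=30
lo=1(15)+hi=4(29)=44
lo=2(16)+hi=4(29)=45
lo=3(20)+hi=4(29)=49

Yes: 20+29=49


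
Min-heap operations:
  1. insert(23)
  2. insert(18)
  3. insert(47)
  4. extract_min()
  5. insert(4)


insert(23) -> [23]
insert(18) -> [18, 23]
insert(47) -> [18, 23, 47]
extract_min()->18, [23, 47]
insert(4) -> [4, 47, 23]

Final heap: [4, 47, 23]


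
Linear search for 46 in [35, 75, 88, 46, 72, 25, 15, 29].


i=0: 35!=46
i=1: 75!=46
i=2: 88!=46
i=3: 46==46 found!

Found at 3, 4 comps


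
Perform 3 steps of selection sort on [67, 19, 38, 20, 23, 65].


Initial: [67, 19, 38, 20, 23, 65]
Step 1: min=19 at 1
  Swap: [19, 67, 38, 20, 23, 65]
Step 2: min=20 at 3
  Swap: [19, 20, 38, 67, 23, 65]
Step 3: min=23 at 4
  Swap: [19, 20, 23, 67, 38, 65]

After 3 steps: [19, 20, 23, 67, 38, 65]


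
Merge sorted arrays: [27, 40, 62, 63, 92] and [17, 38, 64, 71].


Take 17 from B
Take 27 from A
Take 38 from B
Take 40 from A
Take 62 from A
Take 63 from A
Take 64 from B
Take 71 from B

Merged: [17, 27, 38, 40, 62, 63, 64, 71, 92]


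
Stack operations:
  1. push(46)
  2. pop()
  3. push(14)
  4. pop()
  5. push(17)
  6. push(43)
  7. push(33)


push(46) -> [46]
pop()->46, []
push(14) -> [14]
pop()->14, []
push(17) -> [17]
push(43) -> [17, 43]
push(33) -> [17, 43, 33]

Final stack: [17, 43, 33]


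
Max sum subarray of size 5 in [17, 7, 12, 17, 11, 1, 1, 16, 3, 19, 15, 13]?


[0:5]: 64
[1:6]: 48
[2:7]: 42
[3:8]: 46
[4:9]: 32
[5:10]: 40
[6:11]: 54
[7:12]: 66

Max: 66 at [7:12]


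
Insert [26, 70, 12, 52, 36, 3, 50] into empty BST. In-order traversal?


Insert 26: root
Insert 70: R from 26
Insert 12: L from 26
Insert 52: R from 26 -> L from 70
Insert 36: R from 26 -> L from 70 -> L from 52
Insert 3: L from 26 -> L from 12
Insert 50: R from 26 -> L from 70 -> L from 52 -> R from 36

In-order: [3, 12, 26, 36, 50, 52, 70]


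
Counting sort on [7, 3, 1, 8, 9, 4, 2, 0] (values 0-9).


Input: [7, 3, 1, 8, 9, 4, 2, 0]
Counts: [1, 1, 1, 1, 1, 0, 0, 1, 1, 1]

Sorted: [0, 1, 2, 3, 4, 7, 8, 9]


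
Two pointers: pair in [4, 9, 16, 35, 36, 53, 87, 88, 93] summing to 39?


lo=0(4)+hi=8(93)=97
lo=0(4)+hi=7(88)=92
lo=0(4)+hi=6(87)=91
lo=0(4)+hi=5(53)=57
lo=0(4)+hi=4(36)=40
lo=0(4)+hi=3(35)=39

Yes: 4+35=39


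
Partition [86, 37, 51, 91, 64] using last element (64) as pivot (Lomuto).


Pivot: 64
  37 <= 64: swap -> [37, 86, 51, 91, 64]
  51 <= 64: swap -> [37, 51, 86, 91, 64]
Place pivot at 2: [37, 51, 64, 91, 86]

Partitioned: [37, 51, 64, 91, 86]


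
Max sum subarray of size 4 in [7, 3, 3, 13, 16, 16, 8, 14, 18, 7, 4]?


[0:4]: 26
[1:5]: 35
[2:6]: 48
[3:7]: 53
[4:8]: 54
[5:9]: 56
[6:10]: 47
[7:11]: 43

Max: 56 at [5:9]


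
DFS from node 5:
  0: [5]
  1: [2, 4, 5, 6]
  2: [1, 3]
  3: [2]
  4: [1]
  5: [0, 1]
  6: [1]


Visit 5, push [1, 0]
Visit 0, push []
Visit 1, push [6, 4, 2]
Visit 2, push [3]
Visit 3, push []
Visit 4, push []
Visit 6, push []

DFS order: [5, 0, 1, 2, 3, 4, 6]


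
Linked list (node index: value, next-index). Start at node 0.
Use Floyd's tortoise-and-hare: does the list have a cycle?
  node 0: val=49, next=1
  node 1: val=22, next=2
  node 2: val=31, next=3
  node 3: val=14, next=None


Floyd's tortoise (slow, +1) and hare (fast, +2):
  init: slow=0, fast=0
  step 1: slow=1, fast=2
  step 2: fast 2->3->None, no cycle

Cycle: no


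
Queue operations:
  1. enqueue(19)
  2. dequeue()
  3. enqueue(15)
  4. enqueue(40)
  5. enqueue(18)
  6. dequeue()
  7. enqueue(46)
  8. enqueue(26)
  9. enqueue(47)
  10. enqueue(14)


enqueue(19) -> [19]
dequeue()->19, []
enqueue(15) -> [15]
enqueue(40) -> [15, 40]
enqueue(18) -> [15, 40, 18]
dequeue()->15, [40, 18]
enqueue(46) -> [40, 18, 46]
enqueue(26) -> [40, 18, 46, 26]
enqueue(47) -> [40, 18, 46, 26, 47]
enqueue(14) -> [40, 18, 46, 26, 47, 14]

Final queue: [40, 18, 46, 26, 47, 14]


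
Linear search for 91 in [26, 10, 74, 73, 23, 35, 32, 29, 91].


i=0: 26!=91
i=1: 10!=91
i=2: 74!=91
i=3: 73!=91
i=4: 23!=91
i=5: 35!=91
i=6: 32!=91
i=7: 29!=91
i=8: 91==91 found!

Found at 8, 9 comps


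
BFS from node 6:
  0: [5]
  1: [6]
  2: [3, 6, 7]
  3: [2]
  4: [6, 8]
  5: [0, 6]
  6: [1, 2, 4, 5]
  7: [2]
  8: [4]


Visit 6, enqueue [1, 2, 4, 5]
Visit 1, enqueue []
Visit 2, enqueue [3, 7]
Visit 4, enqueue [8]
Visit 5, enqueue [0]
Visit 3, enqueue []
Visit 7, enqueue []
Visit 8, enqueue []
Visit 0, enqueue []

BFS order: [6, 1, 2, 4, 5, 3, 7, 8, 0]


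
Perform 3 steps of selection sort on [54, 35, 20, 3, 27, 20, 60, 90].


Initial: [54, 35, 20, 3, 27, 20, 60, 90]
Step 1: min=3 at 3
  Swap: [3, 35, 20, 54, 27, 20, 60, 90]
Step 2: min=20 at 2
  Swap: [3, 20, 35, 54, 27, 20, 60, 90]
Step 3: min=20 at 5
  Swap: [3, 20, 20, 54, 27, 35, 60, 90]

After 3 steps: [3, 20, 20, 54, 27, 35, 60, 90]


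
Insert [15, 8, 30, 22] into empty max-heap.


Insert 15: [15]
Insert 8: [15, 8]
Insert 30: [30, 8, 15]
Insert 22: [30, 22, 15, 8]

Final heap: [30, 22, 15, 8]


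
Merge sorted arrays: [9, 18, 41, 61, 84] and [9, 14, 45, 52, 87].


Take 9 from A
Take 9 from B
Take 14 from B
Take 18 from A
Take 41 from A
Take 45 from B
Take 52 from B
Take 61 from A
Take 84 from A

Merged: [9, 9, 14, 18, 41, 45, 52, 61, 84, 87]


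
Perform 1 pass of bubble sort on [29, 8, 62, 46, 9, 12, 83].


Initial: [29, 8, 62, 46, 9, 12, 83]
Pass 1: [8, 29, 46, 9, 12, 62, 83] (4 swaps)

After 1 pass: [8, 29, 46, 9, 12, 62, 83]


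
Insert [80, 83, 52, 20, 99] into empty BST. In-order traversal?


Insert 80: root
Insert 83: R from 80
Insert 52: L from 80
Insert 20: L from 80 -> L from 52
Insert 99: R from 80 -> R from 83

In-order: [20, 52, 80, 83, 99]


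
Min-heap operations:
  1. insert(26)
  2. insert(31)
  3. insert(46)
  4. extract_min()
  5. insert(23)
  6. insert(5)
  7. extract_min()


insert(26) -> [26]
insert(31) -> [26, 31]
insert(46) -> [26, 31, 46]
extract_min()->26, [31, 46]
insert(23) -> [23, 46, 31]
insert(5) -> [5, 23, 31, 46]
extract_min()->5, [23, 46, 31]

Final heap: [23, 46, 31]


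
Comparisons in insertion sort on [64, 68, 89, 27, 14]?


Algorithm: insertion sort
Input: [64, 68, 89, 27, 14]
Sorted: [14, 27, 64, 68, 89]

9
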